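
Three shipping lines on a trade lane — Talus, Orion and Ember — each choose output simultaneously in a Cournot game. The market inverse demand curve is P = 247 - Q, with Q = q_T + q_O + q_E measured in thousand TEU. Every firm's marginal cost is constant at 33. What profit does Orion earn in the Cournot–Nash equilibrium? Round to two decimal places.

2862.25

A representative firm's profit is π_i = q_i(247 - Q) - 33q_i.
First-order condition (treating rivals' output as given): 214 - 2q_i - Σ_{j≠i} q_j = 0.
With identical firms every q_j equals q_i, so Σ_{j≠i} q_j = 2q_i and 214 = 4q_i, giving q_i = 107/2.
Price P = 247 - 321/2 = 173/2.
Orion's profit: (173/2 - 33)·(107/2) = 2862.2500.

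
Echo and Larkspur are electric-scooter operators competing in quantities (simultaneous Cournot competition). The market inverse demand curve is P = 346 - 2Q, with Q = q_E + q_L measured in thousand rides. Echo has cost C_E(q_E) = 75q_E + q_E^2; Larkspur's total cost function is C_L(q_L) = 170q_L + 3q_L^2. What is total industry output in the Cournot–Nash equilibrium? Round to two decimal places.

Echo's profit: π_E = (346 - 2Q)q_E - (75q_E + q_E²). Setting ∂π_E/∂q_E = 0: 271 - 6q_E - 2(q_L) = 0.
Larkspur's profit: π_L = (346 - 2Q)q_L - (170q_L + 3q_L²). Setting ∂π_L/∂q_L = 0: 176 - 10q_L - 2(q_E) = 0.
So q_E = (271 - 2q_L)/6 and q_L = (176 - 2q_E)/10.
Substituting one into the other gives q_E = 1179/28 and q_L = 257/28.
Total output Q = 1179/28 + 257/28 = 359/7.

51.29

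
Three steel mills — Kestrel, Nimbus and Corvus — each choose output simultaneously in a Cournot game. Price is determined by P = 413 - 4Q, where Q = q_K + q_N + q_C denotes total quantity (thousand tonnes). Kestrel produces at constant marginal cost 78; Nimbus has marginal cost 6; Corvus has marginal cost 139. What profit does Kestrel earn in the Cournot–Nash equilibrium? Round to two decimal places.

1640.25

Kestrel's profit: π_K = (413 - 4Q)q_K - (78q_K). Setting ∂π_K/∂q_K = 0: 335 - 8q_K - 4(q_N + q_C) = 0.
Nimbus's profit: π_N = (413 - 4Q)q_N - (6q_N). Setting ∂π_N/∂q_N = 0: 407 - 8q_N - 4(q_K + q_C) = 0.
Corvus's profit: π_C = (413 - 4Q)q_C - (139q_C). Setting ∂π_C/∂q_C = 0: 274 - 8q_C - 4(q_K + q_N) = 0.
Adding the 3 first-order conditions: 1016 − 16Q = 0, so Q = 127/2.
Back-substituting: q_K = (335 − 254)/4 = 81/4, q_N = (407 − 254)/4 = 153/4, q_C = (274 − 254)/4 = 5.
Price P = 413 - 4·(127/2) = 159.
Kestrel's profit: (159 - 78)·(81/4) = 1640.2500.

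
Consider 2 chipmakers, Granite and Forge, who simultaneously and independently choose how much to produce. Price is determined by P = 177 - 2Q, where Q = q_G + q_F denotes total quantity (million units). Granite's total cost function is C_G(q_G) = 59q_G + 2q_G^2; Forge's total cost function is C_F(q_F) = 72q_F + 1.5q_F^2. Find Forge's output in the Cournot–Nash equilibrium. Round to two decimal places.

Granite's profit: π_G = (177 - 2Q)q_G - (59q_G + 2q_G²). Setting ∂π_G/∂q_G = 0: 118 - 8q_G - 2(q_F) = 0.
Forge's profit: π_F = (177 - 2Q)q_F - (72q_F + (3/2)q_F²). Setting ∂π_F/∂q_F = 0: 105 - 7q_F - 2(q_G) = 0.
Best responses: q_G = (118 - 2q_F)/8, q_F = (105 - 2q_G)/7.
Solving the pair: q_G = 154/13, q_F = 151/13.

11.62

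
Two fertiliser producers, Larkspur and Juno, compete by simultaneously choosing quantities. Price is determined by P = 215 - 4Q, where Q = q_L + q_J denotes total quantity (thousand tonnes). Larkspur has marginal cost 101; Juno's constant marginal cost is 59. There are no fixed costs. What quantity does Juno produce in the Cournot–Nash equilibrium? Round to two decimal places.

16.50

Larkspur's profit: π_L = (215 - 4Q)q_L - (101q_L). Setting ∂π_L/∂q_L = 0: 114 - 8q_L - 4(q_J) = 0.
Juno's profit: π_J = (215 - 4Q)q_J - (59q_J). Setting ∂π_J/∂q_J = 0: 156 - 8q_J - 4(q_L) = 0.
Best responses: q_L = (114 - 4q_J)/8, q_J = (156 - 4q_L)/8.
Substituting one into the other gives q_L = 6 and q_J = 33/2.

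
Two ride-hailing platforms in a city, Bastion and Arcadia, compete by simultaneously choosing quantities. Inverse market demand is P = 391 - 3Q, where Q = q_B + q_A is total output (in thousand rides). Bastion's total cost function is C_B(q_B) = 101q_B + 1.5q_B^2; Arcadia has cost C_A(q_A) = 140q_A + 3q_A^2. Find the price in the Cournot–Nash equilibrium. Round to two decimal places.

266.27

Bastion's profit: π_B = (391 - 3Q)q_B - (101q_B + (3/2)q_B²). Setting ∂π_B/∂q_B = 0: 290 - 9q_B - 3(q_A) = 0.
Arcadia's profit: π_A = (391 - 3Q)q_A - (140q_A + 3q_A²). Setting ∂π_A/∂q_A = 0: 251 - 12q_A - 3(q_B) = 0.
Best responses: q_B = (290 - 3q_A)/9, q_A = (251 - 3q_B)/12.
Solving the pair: q_B = 303/11, q_A = 463/33.
Total output Q = 1372/33, so price P = 391 - 3·(1372/33) = 266.2727.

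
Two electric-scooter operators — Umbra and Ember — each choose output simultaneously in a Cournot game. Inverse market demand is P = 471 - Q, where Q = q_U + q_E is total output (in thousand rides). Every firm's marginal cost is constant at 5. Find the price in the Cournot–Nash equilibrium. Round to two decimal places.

160.33

A representative firm's profit is π_i = q_i(471 - Q) - 5q_i.
Setting ∂π_i/∂q_i = 0 with rivals' quantities fixed: 466 - 2q_i - q_j = 0.
With identical firms every q_j equals q_i, so q_j = q_i and 466 = 3q_i, giving q_i = 466/3.
Total output Q = 932/3, so price P = 471 - 932/3 = 481/3.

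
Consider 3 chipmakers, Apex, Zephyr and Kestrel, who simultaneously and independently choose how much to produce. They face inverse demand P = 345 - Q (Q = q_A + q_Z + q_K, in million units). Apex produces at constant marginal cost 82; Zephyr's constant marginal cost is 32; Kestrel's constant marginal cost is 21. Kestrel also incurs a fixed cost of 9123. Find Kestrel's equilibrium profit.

Apex's profit: π_A = (345 - Q)q_A - (82q_A). Setting ∂π_A/∂q_A = 0: 263 - 2q_A - (q_Z + q_K) = 0.
Zephyr's first-order condition: 313 - 2q_Z - (q_A + q_K) = 0.
Kestrel's first-order condition: 324 - 2q_K - (q_A + q_Z) = 0.
Adding the 3 first-order conditions: 900 − 4Q = 0, so Q = 225.
Back-substituting: q_A = (263 − 225) = 38, q_Z = (313 − 225) = 88, q_K = (324 − 225) = 99.
Price P = 345 - 225 = 120.
Kestrel's profit: (120 - 21)·99 - 9123 = 678.

678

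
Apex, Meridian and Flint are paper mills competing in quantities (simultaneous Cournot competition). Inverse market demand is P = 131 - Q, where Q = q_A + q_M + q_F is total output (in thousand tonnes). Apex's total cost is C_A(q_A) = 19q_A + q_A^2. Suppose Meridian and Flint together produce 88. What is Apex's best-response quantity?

With rivals' combined output fixed at 88, Apex's profit is π_A = (131 - 88 - q_A)q_A - (19q_A + q_A²) = (43 - q_A)q_A - (19q_A + q_A²).
∂π_A/∂q_A = 24 - 4q_A = 0, so q_A = 6.

6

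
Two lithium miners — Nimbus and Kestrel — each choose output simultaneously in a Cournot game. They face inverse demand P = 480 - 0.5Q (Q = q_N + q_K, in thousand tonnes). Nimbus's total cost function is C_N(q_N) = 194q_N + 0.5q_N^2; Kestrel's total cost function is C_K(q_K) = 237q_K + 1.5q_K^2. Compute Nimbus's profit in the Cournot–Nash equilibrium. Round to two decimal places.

Nimbus's profit: π_N = (480 - 0.5Q)q_N - (194q_N + (1/2)q_N²). Setting ∂π_N/∂q_N = 0: 286 - 2q_N - (1/2)(q_K) = 0.
Kestrel's profit: π_K = (480 - 0.5Q)q_K - (237q_K + (3/2)q_K²). Setting ∂π_K/∂q_K = 0: 243 - 4q_K - (1/2)(q_N) = 0.
So q_N = (286 - (1/2)q_K)/2 and q_K = (243 - (1/2)q_N)/4.
Substituting one into the other gives q_N = 131.9355 and q_K = 1372/31.
Price P = 480 - (1/2)·176.1935 = 391.9032.
Nimbus's profit: 391.9032·131.9355 - 194·131.9355 - (1/2)·131.9355² = 17406.9719.

17406.97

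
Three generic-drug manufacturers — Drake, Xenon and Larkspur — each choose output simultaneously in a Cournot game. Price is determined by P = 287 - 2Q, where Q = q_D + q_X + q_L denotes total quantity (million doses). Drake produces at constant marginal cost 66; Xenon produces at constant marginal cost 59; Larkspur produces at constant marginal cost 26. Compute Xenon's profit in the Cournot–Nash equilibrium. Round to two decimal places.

1275.13

Drake's profit: π_D = (287 - 2Q)q_D - (66q_D). Setting ∂π_D/∂q_D = 0: 221 - 4q_D - 2(q_X + q_L) = 0.
Xenon's profit: π_X = (287 - 2Q)q_X - (59q_X). Setting ∂π_X/∂q_X = 0: 228 - 4q_X - 2(q_D + q_L) = 0.
Larkspur's profit: π_L = (287 - 2Q)q_L - (26q_L). Setting ∂π_L/∂q_L = 0: 261 - 4q_L - 2(q_D + q_X) = 0.
Summing all 3 equations gives 710 − 8Q = 0, hence Q = 355/4.
Back-substituting: q_D = (221 − 355/2)/2 = 87/4, q_X = (228 − 355/2)/2 = 101/4, q_L = (261 − 355/2)/2 = 167/4.
Price P = 287 - 2·(355/4) = 219/2.
Xenon's profit: (219/2 - 59)·(101/4) = 1275.1250.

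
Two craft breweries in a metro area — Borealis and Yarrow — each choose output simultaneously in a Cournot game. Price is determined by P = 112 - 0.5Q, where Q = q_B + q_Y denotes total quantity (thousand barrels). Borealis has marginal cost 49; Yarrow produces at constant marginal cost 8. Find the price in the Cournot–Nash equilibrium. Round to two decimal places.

56.33

Borealis's profit: π_B = (112 - 0.5Q)q_B - (49q_B). Setting ∂π_B/∂q_B = 0: 63 - q_B - (1/2)(q_Y) = 0.
Yarrow's first-order condition: 104 - q_Y - (1/2)(q_B) = 0.
So q_B = (63 - (1/2)q_Y) and q_Y = (104 - (1/2)q_B).
Substituting one into the other gives q_B = 44/3 and q_Y = 290/3.
Total output Q = 334/3, so price P = 112 - (1/2)·(334/3) = 169/3.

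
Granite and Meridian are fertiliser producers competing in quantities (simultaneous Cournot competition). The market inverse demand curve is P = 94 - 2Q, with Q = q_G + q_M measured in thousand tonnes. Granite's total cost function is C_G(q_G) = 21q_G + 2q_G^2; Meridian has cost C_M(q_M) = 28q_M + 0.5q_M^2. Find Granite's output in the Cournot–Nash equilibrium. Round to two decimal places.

6.47

Granite's profit: π_G = (94 - 2Q)q_G - (21q_G + 2q_G²). Setting ∂π_G/∂q_G = 0: 73 - 8q_G - 2(q_M) = 0.
Meridian's first-order condition: 66 - 5q_M - 2(q_G) = 0.
Rearranging gives the reaction functions q_G = (73 - 2q_M)/8 and q_M = (66 - 2q_G)/5.
Substituting one into the other gives q_G = 233/36 and q_M = 191/18.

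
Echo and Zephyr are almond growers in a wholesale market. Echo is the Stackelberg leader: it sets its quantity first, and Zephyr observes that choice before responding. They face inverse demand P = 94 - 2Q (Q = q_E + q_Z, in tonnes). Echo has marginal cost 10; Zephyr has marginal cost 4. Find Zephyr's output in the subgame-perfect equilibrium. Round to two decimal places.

Solve by backward induction. Given q_E, the follower Zephyr maximises π_Z = (94 - 2q_E - 2q_Z)q_Z - 4q_Z.
Follower FOC: 90 - 2q_E - 4q_Z = 0, so q_Z(q_E) = (90 - 2q_E)/4.
Echo substitutes q_Z(q_E) into its own profit: π_E = q_E(94 - 2q_E - (90 - 2q_E)/2) - 10q_E = (49 - q_E)q_E - 10q_E.
Leader FOC: 39 - 2q_E = 0, so q_E = 39/2.
Then q_Z = (90 - 2·(39/2))/4 = 51/4.

12.75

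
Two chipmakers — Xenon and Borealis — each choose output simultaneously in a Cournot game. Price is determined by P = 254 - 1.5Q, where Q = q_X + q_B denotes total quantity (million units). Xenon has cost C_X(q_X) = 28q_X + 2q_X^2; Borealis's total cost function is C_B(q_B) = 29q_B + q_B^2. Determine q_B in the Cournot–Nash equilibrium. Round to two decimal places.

Xenon's profit: π_X = (254 - 1.5Q)q_X - (28q_X + 2q_X²). Setting ∂π_X/∂q_X = 0: 226 - 7q_X - (3/2)(q_B) = 0.
Borealis's first-order condition: 225 - 5q_B - (3/2)(q_X) = 0.
Best responses: q_X = (226 - (3/2)q_B)/7, q_B = (225 - (3/2)q_X)/5.
Solving the pair: q_X = 24.1985, q_B = 37.7405.

37.74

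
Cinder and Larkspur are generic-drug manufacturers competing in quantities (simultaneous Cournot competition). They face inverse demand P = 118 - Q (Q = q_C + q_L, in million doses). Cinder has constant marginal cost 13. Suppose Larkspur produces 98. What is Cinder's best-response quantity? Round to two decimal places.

3.50

With the rival's output fixed at 98, Cinder's profit is π_C = (118 - 98 - q_C)q_C - (13q_C) = (20 - q_C)q_C - (13q_C).
∂π_C/∂q_C = 7 - 2q_C = 0, so q_C = 7/2.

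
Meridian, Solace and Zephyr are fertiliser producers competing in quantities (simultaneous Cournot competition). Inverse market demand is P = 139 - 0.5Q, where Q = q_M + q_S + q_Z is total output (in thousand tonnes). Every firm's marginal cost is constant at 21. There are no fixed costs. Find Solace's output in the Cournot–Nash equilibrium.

A representative firm's profit is π_i = q_i(139 - 0.5Q) - 21q_i.
Setting ∂π_i/∂q_i = 0 with rivals' quantities fixed: 118 - q_i - (1/2)·Σ_{j≠i} q_j = 0.
With identical firms every q_j equals q_i, so Σ_{j≠i} q_j = 2q_i and 118 = 2q_i, giving q_i = 59.

59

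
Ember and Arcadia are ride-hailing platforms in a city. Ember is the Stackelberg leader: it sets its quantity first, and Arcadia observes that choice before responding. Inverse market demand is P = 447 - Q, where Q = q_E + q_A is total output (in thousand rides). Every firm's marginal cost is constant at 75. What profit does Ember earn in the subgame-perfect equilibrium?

The follower Arcadia best-responds to any q_E: π_A = (447 - Q)q_A - 75q_A.
Follower FOC: 372 - q_E - 2q_A = 0, so q_A(q_E) = (372 - q_E)/2.
Ember substitutes q_A(q_E) into its own profit: π_E = q_E(447 - q_E - (372 - q_E)/2) - 75q_E = (261 - (1/2)q_E)q_E - 75q_E.
The leader's first-order condition 186 - q_E = 0 yields q_E = 186.
Then q_A = (372 - 186)/2 = 93.
Price P = 447 - 279 = 168.
Ember's profit: (168 - 75)·186 = 17298.

17298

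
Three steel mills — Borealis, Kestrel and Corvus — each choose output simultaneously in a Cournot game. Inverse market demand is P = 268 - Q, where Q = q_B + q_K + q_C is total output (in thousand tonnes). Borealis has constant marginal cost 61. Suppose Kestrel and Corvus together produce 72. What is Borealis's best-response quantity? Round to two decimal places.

67.50

With rivals' combined output fixed at 72, Borealis's profit is π_B = (268 - 72 - q_B)q_B - (61q_B) = (196 - q_B)q_B - (61q_B).
∂π_B/∂q_B = 135 - 2q_B = 0, so q_B = 135/2.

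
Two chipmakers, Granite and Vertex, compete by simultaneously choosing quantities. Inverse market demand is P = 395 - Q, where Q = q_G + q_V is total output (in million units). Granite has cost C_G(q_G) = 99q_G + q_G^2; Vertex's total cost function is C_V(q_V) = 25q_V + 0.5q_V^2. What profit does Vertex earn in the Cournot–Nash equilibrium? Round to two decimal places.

17378.38

Granite's profit: π_G = (395 - Q)q_G - (99q_G + q_G²). Setting ∂π_G/∂q_G = 0: 296 - 4q_G - (q_V) = 0.
Vertex's first-order condition: 370 - 3q_V - (q_G) = 0.
Rearranging gives the reaction functions q_G = (296 - q_V)/4 and q_V = (370 - q_G)/3.
Solving the pair: q_G = 518/11, q_V = 1184/11.
Price P = 395 - 1702/11 = 240.2727.
Vertex's profit: 240.2727·(1184/11) - 25·(1184/11) - (1/2)(1184/11)² = 17378.3802.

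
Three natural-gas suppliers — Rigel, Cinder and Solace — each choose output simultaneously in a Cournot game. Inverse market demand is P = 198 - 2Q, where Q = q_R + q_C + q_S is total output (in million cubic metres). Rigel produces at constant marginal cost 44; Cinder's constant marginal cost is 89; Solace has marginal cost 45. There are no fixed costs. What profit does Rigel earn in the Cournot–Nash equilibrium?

Rigel's profit: π_R = (198 - 2Q)q_R - (44q_R). Setting ∂π_R/∂q_R = 0: 154 - 4q_R - 2(q_C + q_S) = 0.
Cinder's profit: π_C = (198 - 2Q)q_C - (89q_C). Setting ∂π_C/∂q_C = 0: 109 - 4q_C - 2(q_R + q_S) = 0.
Solace's first-order condition: 153 - 4q_S - 2(q_R + q_C) = 0.
Adding the 3 first-order conditions: 416 − 8Q = 0, so Q = 52.
Back-substituting: q_R = (154 − 104)/2 = 25, q_C = (109 − 104)/2 = 5/2, q_S = (153 − 104)/2 = 49/2.
Price P = 198 - 2·52 = 94.
Rigel's profit: (94 - 44)·25 = 1250.

1250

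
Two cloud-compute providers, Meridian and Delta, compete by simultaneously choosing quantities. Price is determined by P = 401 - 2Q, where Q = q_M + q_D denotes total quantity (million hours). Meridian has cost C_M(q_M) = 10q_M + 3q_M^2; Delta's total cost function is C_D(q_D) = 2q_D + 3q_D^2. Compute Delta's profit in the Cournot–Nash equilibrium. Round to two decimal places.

5583.37

Meridian's profit: π_M = (401 - 2Q)q_M - (10q_M + 3q_M²). Setting ∂π_M/∂q_M = 0: 391 - 10q_M - 2(q_D) = 0.
Delta's profit: π_D = (401 - 2Q)q_D - (2q_D + 3q_D²). Setting ∂π_D/∂q_D = 0: 399 - 10q_D - 2(q_M) = 0.
Best responses: q_M = (391 - 2q_D)/10, q_D = (399 - 2q_M)/10.
Solving the pair: q_M = 389/12, q_D = 401/12.
Price P = 401 - 2·(395/6) = 808/3.
Delta's profit: (808/3)·(401/12) - 2·(401/12) - 3(401/12)² = 5583.3681.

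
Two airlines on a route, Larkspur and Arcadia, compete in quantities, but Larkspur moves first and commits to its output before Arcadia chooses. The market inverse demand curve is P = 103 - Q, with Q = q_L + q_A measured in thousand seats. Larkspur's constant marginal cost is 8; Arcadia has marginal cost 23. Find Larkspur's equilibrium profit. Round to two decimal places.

The follower Arcadia best-responds to any q_L: π_A = (103 - Q)q_A - 23q_A.
Setting the follower's marginal profit to zero, 80 - q_L - 2q_A = 0, i.e. q_A = (80 - q_L)/2.
The leader anticipates this reaction. Substituting into P = 103 - Q gives P = 63 - (1/2)q_L, so π_L = (63 - (1/2)q_L)q_L - 8q_L.
Maximising: ∂π_L/∂q_L = 55 - q_L = 0, giving q_L = 55.
Then q_A = (80 - 55)/2 = 25/2.
Price P = 103 - 135/2 = 71/2.
Larkspur's profit: (71/2 - 8)·55 = 1512.5000.

1512.50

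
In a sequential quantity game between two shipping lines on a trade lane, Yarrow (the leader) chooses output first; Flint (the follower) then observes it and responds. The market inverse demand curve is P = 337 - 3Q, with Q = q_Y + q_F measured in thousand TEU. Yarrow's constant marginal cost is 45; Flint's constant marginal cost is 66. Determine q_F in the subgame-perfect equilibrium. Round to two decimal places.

The follower Flint best-responds to any q_Y: π_F = (337 - 3Q)q_F - 66q_F.
Follower FOC: 271 - 3q_Y - 6q_F = 0, so q_F(q_Y) = (271 - 3q_Y)/6.
Yarrow substitutes q_F(q_Y) into its own profit: π_Y = q_Y(337 - 3q_Y - (271 - 3q_Y)/2) - 45q_Y = (403/2 - (3/2)q_Y)q_Y - 45q_Y.
Leader FOC: 313/2 - 3q_Y = 0, so q_Y = 313/6.
Then q_F = (271 - 3·(313/6))/6 = 229/12.

19.08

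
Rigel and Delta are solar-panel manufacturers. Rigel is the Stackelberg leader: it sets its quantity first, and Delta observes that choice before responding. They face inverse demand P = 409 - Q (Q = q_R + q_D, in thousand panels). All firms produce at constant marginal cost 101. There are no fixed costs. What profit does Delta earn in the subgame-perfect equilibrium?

5929

Solve by backward induction. Given q_R, the follower Delta maximises π_D = (409 - q_R - q_D)q_D - 101q_D.
Setting the follower's marginal profit to zero, 308 - q_R - 2q_D = 0, i.e. q_D = (308 - q_R)/2.
The leader anticipates this reaction. Substituting into P = 409 - Q gives P = 255 - (1/2)q_R, so π_R = (255 - (1/2)q_R)q_R - 101q_R.
Maximising: ∂π_R/∂q_R = 154 - q_R = 0, giving q_R = 154.
Then q_D = (308 - 154)/2 = 77.
Price P = 409 - 231 = 178.
Delta's profit: (178 - 101)·77 = 5929.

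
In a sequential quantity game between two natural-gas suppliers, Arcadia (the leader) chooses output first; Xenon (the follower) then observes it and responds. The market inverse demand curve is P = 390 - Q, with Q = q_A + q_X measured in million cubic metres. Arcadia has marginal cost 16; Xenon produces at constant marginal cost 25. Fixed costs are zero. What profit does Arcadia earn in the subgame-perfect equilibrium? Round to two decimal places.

18336.13

The follower Xenon best-responds to any q_A: π_X = (390 - Q)q_X - 25q_X.
Follower FOC: 365 - q_A - 2q_X = 0, so q_X(q_A) = (365 - q_A)/2.
The leader anticipates this reaction. Substituting into P = 390 - Q gives P = 415/2 - (1/2)q_A, so π_A = (415/2 - (1/2)q_A)q_A - 16q_A.
The leader's first-order condition 383/2 - q_A = 0 yields q_A = 383/2.
Then q_X = (365 - 383/2)/2 = 347/4.
Price P = 390 - 1113/4 = 447/4.
Arcadia's profit: (447/4 - 16)·(383/2) = 18336.1250.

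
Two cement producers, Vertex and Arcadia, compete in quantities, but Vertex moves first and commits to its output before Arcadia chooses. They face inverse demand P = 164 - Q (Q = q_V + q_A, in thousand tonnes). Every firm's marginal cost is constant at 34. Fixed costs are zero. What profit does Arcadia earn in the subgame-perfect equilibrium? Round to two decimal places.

1056.25

The follower Arcadia best-responds to any q_V: π_A = (164 - Q)q_A - 34q_A.
Setting the follower's marginal profit to zero, 130 - q_V - 2q_A = 0, i.e. q_A = (130 - q_V)/2.
Vertex substitutes q_A(q_V) into its own profit: π_V = q_V(164 - q_V - (130 - q_V)/2) - 34q_V = (99 - (1/2)q_V)q_V - 34q_V.
Leader FOC: 65 - q_V = 0, so q_V = 65.
Then q_A = (130 - 65)/2 = 65/2.
Price P = 164 - 195/2 = 133/2.
Arcadia's profit: (133/2 - 34)·(65/2) = 1056.2500.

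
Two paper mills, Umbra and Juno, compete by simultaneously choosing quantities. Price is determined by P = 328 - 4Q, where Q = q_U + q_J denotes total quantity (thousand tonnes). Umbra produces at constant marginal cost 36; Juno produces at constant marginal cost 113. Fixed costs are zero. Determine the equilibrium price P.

159

Umbra's profit: π_U = (328 - 4Q)q_U - (36q_U). Setting ∂π_U/∂q_U = 0: 292 - 8q_U - 4(q_J) = 0.
Juno's profit: π_J = (328 - 4Q)q_J - (113q_J). Setting ∂π_J/∂q_J = 0: 215 - 8q_J - 4(q_U) = 0.
Rearranging gives the reaction functions q_U = (292 - 4q_J)/8 and q_J = (215 - 4q_U)/8.
Solving the pair: q_U = 123/4, q_J = 23/2.
Total output Q = 169/4, so price P = 328 - 4·(169/4) = 159.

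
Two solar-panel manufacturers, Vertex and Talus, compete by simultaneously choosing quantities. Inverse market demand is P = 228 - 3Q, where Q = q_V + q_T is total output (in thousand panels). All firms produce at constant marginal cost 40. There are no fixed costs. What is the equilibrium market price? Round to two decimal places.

102.67

A representative firm's profit is π_i = q_i(228 - 3Q) - 40q_i.
First-order condition (treating rivals' output as given): 188 - 6q_i - 3q_j = 0.
By symmetry each firm produces the same amount; substituting q_j = q_i yields q_i = 188/9.
Total output Q = 376/9, so price P = 228 - 3·(376/9) = 308/3.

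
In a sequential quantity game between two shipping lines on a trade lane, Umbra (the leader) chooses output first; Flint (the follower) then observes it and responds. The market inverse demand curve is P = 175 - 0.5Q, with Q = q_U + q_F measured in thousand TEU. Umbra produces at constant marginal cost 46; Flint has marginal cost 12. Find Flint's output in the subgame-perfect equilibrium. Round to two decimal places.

115.50

Solve by backward induction. Given q_U, the follower Flint maximises π_F = (175 - (1/2)q_U - (1/2)q_F)q_F - 12q_F.
Follower FOC: 163 - (1/2)q_U - q_F = 0, so q_F(q_U) = (163 - (1/2)q_U).
The leader anticipates this reaction. Substituting into P = 175 - 0.5Q gives P = 187/2 - (1/4)q_U, so π_U = (187/2 - (1/4)q_U)q_U - 46q_U.
The leader's first-order condition 95/2 - (1/2)q_U = 0 yields q_U = 95.
Then q_F = (163 - (1/2)·95) = 231/2.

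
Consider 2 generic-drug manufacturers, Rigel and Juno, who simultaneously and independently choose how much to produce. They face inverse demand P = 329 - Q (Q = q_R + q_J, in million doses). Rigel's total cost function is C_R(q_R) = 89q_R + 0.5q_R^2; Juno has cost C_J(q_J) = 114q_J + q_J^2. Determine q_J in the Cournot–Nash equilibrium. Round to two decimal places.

Rigel's profit: π_R = (329 - Q)q_R - (89q_R + (1/2)q_R²). Setting ∂π_R/∂q_R = 0: 240 - 3q_R - (q_J) = 0.
Juno's first-order condition: 215 - 4q_J - (q_R) = 0.
Rearranging gives the reaction functions q_R = (240 - q_J)/3 and q_J = (215 - q_R)/4.
Solving the pair: q_R = 745/11, q_J = 405/11.

36.82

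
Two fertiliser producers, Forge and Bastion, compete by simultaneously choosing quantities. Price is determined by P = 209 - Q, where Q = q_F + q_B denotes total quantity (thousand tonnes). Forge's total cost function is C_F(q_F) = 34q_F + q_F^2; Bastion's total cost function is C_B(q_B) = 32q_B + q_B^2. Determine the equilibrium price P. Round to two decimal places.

Forge's profit: π_F = (209 - Q)q_F - (34q_F + q_F²). Setting ∂π_F/∂q_F = 0: 175 - 4q_F - (q_B) = 0.
Bastion's first-order condition: 177 - 4q_B - (q_F) = 0.
Rearranging gives the reaction functions q_F = (175 - q_B)/4 and q_B = (177 - q_F)/4.
Solving the pair: q_F = 523/15, q_B = 533/15.
Total output Q = 352/5, so price P = 209 - 352/5 = 693/5.

138.60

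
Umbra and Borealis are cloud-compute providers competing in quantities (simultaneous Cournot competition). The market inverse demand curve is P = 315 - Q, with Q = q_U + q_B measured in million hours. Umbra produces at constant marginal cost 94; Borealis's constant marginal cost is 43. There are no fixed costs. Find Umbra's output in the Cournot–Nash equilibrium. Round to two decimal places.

56.67

Umbra's profit: π_U = (315 - Q)q_U - (94q_U). Setting ∂π_U/∂q_U = 0: 221 - 2q_U - (q_B) = 0.
Borealis's first-order condition: 272 - 2q_B - (q_U) = 0.
Rearranging gives the reaction functions q_U = (221 - q_B)/2 and q_B = (272 - q_U)/2.
Solving the pair: q_U = 170/3, q_B = 323/3.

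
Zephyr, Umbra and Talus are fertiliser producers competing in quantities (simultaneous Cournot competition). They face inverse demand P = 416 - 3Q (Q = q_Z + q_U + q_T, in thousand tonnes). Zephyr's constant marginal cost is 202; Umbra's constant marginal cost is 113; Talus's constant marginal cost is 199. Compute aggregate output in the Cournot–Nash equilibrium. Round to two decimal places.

61.17

Zephyr's profit: π_Z = (416 - 3Q)q_Z - (202q_Z). Setting ∂π_Z/∂q_Z = 0: 214 - 6q_Z - 3(q_U + q_T) = 0.
Umbra's profit: π_U = (416 - 3Q)q_U - (113q_U). Setting ∂π_U/∂q_U = 0: 303 - 6q_U - 3(q_Z + q_T) = 0.
Talus's profit: π_T = (416 - 3Q)q_T - (199q_T). Setting ∂π_T/∂q_T = 0: 217 - 6q_T - 3(q_Z + q_U) = 0.
Summing all 3 equations gives 734 − 12Q = 0, hence Q = 367/6.
Back-substituting: q_Z = (214 − 367/2)/3 = 61/6, q_U = (303 − 367/2)/3 = 239/6, q_T = (217 − 367/2)/3 = 67/6.
Total output Q = 61/6 + 239/6 + 67/6 = 367/6.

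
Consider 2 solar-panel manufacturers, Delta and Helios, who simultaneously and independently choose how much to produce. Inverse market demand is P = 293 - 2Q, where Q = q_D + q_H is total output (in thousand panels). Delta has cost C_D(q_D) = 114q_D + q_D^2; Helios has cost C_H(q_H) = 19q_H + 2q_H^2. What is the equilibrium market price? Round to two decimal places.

194.36

Delta's profit: π_D = (293 - 2Q)q_D - (114q_D + q_D²). Setting ∂π_D/∂q_D = 0: 179 - 6q_D - 2(q_H) = 0.
Helios's profit: π_H = (293 - 2Q)q_H - (19q_H + 2q_H²). Setting ∂π_H/∂q_H = 0: 274 - 8q_H - 2(q_D) = 0.
So q_D = (179 - 2q_H)/6 and q_H = (274 - 2q_D)/8.
Substituting one into the other gives q_D = 221/11 and q_H = 643/22.
Total output Q = 1085/22, so price P = 293 - 2·(1085/22) = 194.3636.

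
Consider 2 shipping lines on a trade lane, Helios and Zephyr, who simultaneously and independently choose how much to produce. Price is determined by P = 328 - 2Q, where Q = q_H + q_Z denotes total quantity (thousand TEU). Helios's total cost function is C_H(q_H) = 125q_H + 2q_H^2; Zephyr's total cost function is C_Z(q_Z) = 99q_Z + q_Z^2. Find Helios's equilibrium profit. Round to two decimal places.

1193.39

Helios's profit: π_H = (328 - 2Q)q_H - (125q_H + 2q_H²). Setting ∂π_H/∂q_H = 0: 203 - 8q_H - 2(q_Z) = 0.
Zephyr's profit: π_Z = (328 - 2Q)q_Z - (99q_Z + q_Z²). Setting ∂π_Z/∂q_Z = 0: 229 - 6q_Z - 2(q_H) = 0.
So q_H = (203 - 2q_Z)/8 and q_Z = (229 - 2q_H)/6.
Solving the pair: q_H = 190/11, q_Z = 713/22.
Price P = 328 - 2·(1093/22) = 228.6364.
Helios's profit: 228.6364·(190/11) - 125·(190/11) - 2(190/11)² = 1193.3884.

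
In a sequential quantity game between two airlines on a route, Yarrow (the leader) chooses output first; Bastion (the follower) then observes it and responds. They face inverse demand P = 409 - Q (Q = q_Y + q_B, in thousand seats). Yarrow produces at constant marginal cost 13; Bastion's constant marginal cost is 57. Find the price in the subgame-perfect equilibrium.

123

The follower Bastion best-responds to any q_Y: π_B = (409 - Q)q_B - 57q_B.
∂π_B/∂q_B = 352 - q_Y - 2q_B = 0 gives the reaction function q_B = (352 - q_Y)/2.
Yarrow substitutes q_B(q_Y) into its own profit: π_Y = q_Y(409 - q_Y - (352 - q_Y)/2) - 13q_Y = (233 - (1/2)q_Y)q_Y - 13q_Y.
The leader's first-order condition 220 - q_Y = 0 yields q_Y = 220.
Then q_B = (352 - 220)/2 = 66.
Total output Q = 286, so price P = 409 - 286 = 123.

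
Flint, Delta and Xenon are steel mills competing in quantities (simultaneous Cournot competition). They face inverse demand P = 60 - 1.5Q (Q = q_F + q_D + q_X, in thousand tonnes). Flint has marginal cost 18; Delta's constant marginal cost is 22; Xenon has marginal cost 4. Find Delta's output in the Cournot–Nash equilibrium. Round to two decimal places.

Flint's profit: π_F = (60 - 1.5Q)q_F - (18q_F). Setting ∂π_F/∂q_F = 0: 42 - 3q_F - (3/2)(q_D + q_X) = 0.
Delta's profit: π_D = (60 - 1.5Q)q_D - (22q_D). Setting ∂π_D/∂q_D = 0: 38 - 3q_D - (3/2)(q_F + q_X) = 0.
Xenon's profit: π_X = (60 - 1.5Q)q_X - (4q_X). Setting ∂π_X/∂q_X = 0: 56 - 3q_X - (3/2)(q_F + q_D) = 0.
Adding the 3 first-order conditions: 136 − 6Q = 0, so Q = 68/3.
Back-substituting: q_F = (42 − 34)/(3/2) = 16/3, q_D = (38 − 34)/(3/2) = 8/3, q_X = (56 − 34)/(3/2) = 44/3.

2.67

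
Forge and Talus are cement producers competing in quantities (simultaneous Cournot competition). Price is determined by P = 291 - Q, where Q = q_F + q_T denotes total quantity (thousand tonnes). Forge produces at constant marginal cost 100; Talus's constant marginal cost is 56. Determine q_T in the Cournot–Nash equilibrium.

Forge's profit: π_F = (291 - Q)q_F - (100q_F). Setting ∂π_F/∂q_F = 0: 191 - 2q_F - (q_T) = 0.
Talus's profit: π_T = (291 - Q)q_T - (56q_T). Setting ∂π_T/∂q_T = 0: 235 - 2q_T - (q_F) = 0.
So q_F = (191 - q_T)/2 and q_T = (235 - q_F)/2.
Solving the pair: q_F = 49, q_T = 93.

93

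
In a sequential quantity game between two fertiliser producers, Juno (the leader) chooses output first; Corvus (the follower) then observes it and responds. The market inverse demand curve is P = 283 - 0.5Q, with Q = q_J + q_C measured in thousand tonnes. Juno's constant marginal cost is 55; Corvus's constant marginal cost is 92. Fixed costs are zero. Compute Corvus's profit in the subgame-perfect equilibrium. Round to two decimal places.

Solve by backward induction. Given q_J, the follower Corvus maximises π_C = (283 - (1/2)q_J - (1/2)q_C)q_C - 92q_C.
Setting the follower's marginal profit to zero, 191 - (1/2)q_J - q_C = 0, i.e. q_C = (191 - (1/2)q_J).
The leader anticipates this reaction. Substituting into P = 283 - 0.5Q gives P = 375/2 - (1/4)q_J, so π_J = (375/2 - (1/4)q_J)q_J - 55q_J.
Leader FOC: 265/2 - (1/2)q_J = 0, so q_J = 265.
Then q_C = (191 - (1/2)·265) = 117/2.
Price P = 283 - (1/2)·(647/2) = 485/4.
Corvus's profit: (485/4 - 92)·(117/2) = 1711.1250.

1711.13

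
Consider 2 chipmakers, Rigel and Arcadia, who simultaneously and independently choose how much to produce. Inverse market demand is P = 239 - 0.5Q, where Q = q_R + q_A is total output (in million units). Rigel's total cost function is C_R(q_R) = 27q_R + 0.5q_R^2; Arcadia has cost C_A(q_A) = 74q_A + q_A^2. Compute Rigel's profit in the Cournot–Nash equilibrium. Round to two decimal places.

Rigel's profit: π_R = (239 - 0.5Q)q_R - (27q_R + (1/2)q_R²). Setting ∂π_R/∂q_R = 0: 212 - 2q_R - (1/2)(q_A) = 0.
Arcadia's first-order condition: 165 - 3q_A - (1/2)(q_R) = 0.
Rearranging gives the reaction functions q_R = (212 - (1/2)q_A)/2 and q_A = (165 - (1/2)q_R)/3.
Substituting one into the other gives q_R = 96.2609 and q_A = 896/23.
Price P = 239 - (1/2)·135.2174 = 171.3913.
Rigel's profit: 171.3913·96.2609 - 27·96.2609 - (1/2)·96.2609² = 9266.1550.

9266.16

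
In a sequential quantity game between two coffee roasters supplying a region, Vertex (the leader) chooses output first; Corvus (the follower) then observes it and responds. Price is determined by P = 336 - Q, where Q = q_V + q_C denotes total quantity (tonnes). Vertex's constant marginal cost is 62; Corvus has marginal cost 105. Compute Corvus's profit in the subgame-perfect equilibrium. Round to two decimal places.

Solve by backward induction. Given q_V, the follower Corvus maximises π_C = (336 - q_V - q_C)q_C - 105q_C.
∂π_C/∂q_C = 231 - q_V - 2q_C = 0 gives the reaction function q_C = (231 - q_V)/2.
The leader anticipates this reaction. Substituting into P = 336 - Q gives P = 441/2 - (1/2)q_V, so π_V = (441/2 - (1/2)q_V)q_V - 62q_V.
Leader FOC: 317/2 - q_V = 0, so q_V = 317/2.
Then q_C = (231 - 317/2)/2 = 145/4.
Price P = 336 - 779/4 = 565/4.
Corvus's profit: (565/4 - 105)·(145/4) = 1314.0625.

1314.06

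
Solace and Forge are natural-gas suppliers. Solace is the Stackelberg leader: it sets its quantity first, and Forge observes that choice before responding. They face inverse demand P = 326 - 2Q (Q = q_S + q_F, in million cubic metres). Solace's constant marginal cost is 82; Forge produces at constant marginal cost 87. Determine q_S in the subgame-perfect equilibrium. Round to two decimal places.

The follower Forge best-responds to any q_S: π_F = (326 - 2Q)q_F - 87q_F.
Follower FOC: 239 - 2q_S - 4q_F = 0, so q_F(q_S) = (239 - 2q_S)/4.
Solace substitutes q_F(q_S) into its own profit: π_S = q_S(326 - 2q_S - (239 - 2q_S)/2) - 82q_S = (413/2 - q_S)q_S - 82q_S.
Leader FOC: 249/2 - 2q_S = 0, so q_S = 249/4.
Then q_F = (239 - 2·(249/4))/4 = 229/8.

62.25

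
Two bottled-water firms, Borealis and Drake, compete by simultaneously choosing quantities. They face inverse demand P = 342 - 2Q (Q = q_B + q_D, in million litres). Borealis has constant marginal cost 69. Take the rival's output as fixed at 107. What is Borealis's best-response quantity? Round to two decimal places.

14.75

With the rival's output fixed at 107, Borealis's profit is π_B = (342 - 2·107 - 2q_B)q_B - (69q_B) = (128 - 2q_B)q_B - (69q_B).
∂π_B/∂q_B = 59 - 4q_B = 0, so q_B = 59/4.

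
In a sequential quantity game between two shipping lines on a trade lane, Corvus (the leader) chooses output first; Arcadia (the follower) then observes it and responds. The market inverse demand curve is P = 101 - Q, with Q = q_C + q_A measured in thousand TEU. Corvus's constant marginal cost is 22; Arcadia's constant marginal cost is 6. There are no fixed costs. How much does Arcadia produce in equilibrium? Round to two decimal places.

31.75

The follower Arcadia best-responds to any q_C: π_A = (101 - Q)q_A - 6q_A.
Follower FOC: 95 - q_C - 2q_A = 0, so q_A(q_C) = (95 - q_C)/2.
The leader anticipates this reaction. Substituting into P = 101 - Q gives P = 107/2 - (1/2)q_C, so π_C = (107/2 - (1/2)q_C)q_C - 22q_C.
Leader FOC: 63/2 - q_C = 0, so q_C = 63/2.
Then q_A = (95 - 63/2)/2 = 127/4.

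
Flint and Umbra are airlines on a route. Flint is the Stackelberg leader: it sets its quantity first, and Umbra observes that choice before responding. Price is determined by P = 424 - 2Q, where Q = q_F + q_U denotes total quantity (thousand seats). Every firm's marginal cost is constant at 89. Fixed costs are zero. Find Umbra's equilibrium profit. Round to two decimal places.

3507.03

The follower Umbra best-responds to any q_F: π_U = (424 - 2Q)q_U - 89q_U.
Setting the follower's marginal profit to zero, 335 - 2q_F - 4q_U = 0, i.e. q_U = (335 - 2q_F)/4.
The leader anticipates this reaction. Substituting into P = 424 - 2Q gives P = 513/2 - q_F, so π_F = (513/2 - q_F)q_F - 89q_F.
The leader's first-order condition 335/2 - 2q_F = 0 yields q_F = 335/4.
Then q_U = (335 - 2·(335/4))/4 = 335/8.
Price P = 424 - 2·(1005/8) = 691/4.
Umbra's profit: (691/4 - 89)·(335/8) = 3507.0313.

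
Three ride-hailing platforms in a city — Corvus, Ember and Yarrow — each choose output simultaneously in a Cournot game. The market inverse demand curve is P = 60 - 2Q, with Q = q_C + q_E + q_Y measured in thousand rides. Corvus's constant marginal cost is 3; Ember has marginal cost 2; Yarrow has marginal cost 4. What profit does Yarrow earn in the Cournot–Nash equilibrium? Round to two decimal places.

87.78

Corvus's profit: π_C = (60 - 2Q)q_C - (3q_C). Setting ∂π_C/∂q_C = 0: 57 - 4q_C - 2(q_E + q_Y) = 0.
Ember's profit: π_E = (60 - 2Q)q_E - (2q_E). Setting ∂π_E/∂q_E = 0: 58 - 4q_E - 2(q_C + q_Y) = 0.
Yarrow's profit: π_Y = (60 - 2Q)q_Y - (4q_Y). Setting ∂π_Y/∂q_Y = 0: 56 - 4q_Y - 2(q_C + q_E) = 0.
Adding the 3 conditions: 171 − 4Q − 4Q = 0, i.e. Q = 171/8.
Back-substituting: q_C = (57 − 171/4)/2 = 57/8, q_E = (58 − 171/4)/2 = 61/8, q_Y = (56 − 171/4)/2 = 53/8.
Price P = 60 - 2·(171/8) = 69/4.
Yarrow's profit: (69/4 - 4)·(53/8) = 87.7813.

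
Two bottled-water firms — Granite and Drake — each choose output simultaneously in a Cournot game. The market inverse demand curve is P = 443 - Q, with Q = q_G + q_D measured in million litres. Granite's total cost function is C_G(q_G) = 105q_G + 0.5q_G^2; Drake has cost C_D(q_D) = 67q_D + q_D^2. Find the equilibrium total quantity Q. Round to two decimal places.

Granite's profit: π_G = (443 - Q)q_G - (105q_G + (1/2)q_G²). Setting ∂π_G/∂q_G = 0: 338 - 3q_G - (q_D) = 0.
Drake's profit: π_D = (443 - Q)q_D - (67q_D + q_D²). Setting ∂π_D/∂q_D = 0: 376 - 4q_D - (q_G) = 0.
Rearranging gives the reaction functions q_G = (338 - q_D)/3 and q_D = (376 - q_G)/4.
Substituting one into the other gives q_G = 976/11 and q_D = 790/11.
Total output Q = 976/11 + 790/11 = 1766/11.

160.55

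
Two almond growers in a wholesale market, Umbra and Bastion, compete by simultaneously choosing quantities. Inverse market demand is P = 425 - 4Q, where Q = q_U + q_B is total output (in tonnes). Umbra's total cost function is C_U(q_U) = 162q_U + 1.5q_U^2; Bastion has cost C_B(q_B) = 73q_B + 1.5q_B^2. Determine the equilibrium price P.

Umbra's profit: π_U = (425 - 4Q)q_U - (162q_U + (3/2)q_U²). Setting ∂π_U/∂q_U = 0: 263 - 11q_U - 4(q_B) = 0.
Bastion's profit: π_B = (425 - 4Q)q_B - (73q_B + (3/2)q_B²). Setting ∂π_B/∂q_B = 0: 352 - 11q_B - 4(q_U) = 0.
Rearranging gives the reaction functions q_U = (263 - 4q_B)/11 and q_B = (352 - 4q_U)/11.
Substituting one into the other gives q_U = 99/7 and q_B = 188/7.
Total output Q = 41, so price P = 425 - 4·41 = 261.

261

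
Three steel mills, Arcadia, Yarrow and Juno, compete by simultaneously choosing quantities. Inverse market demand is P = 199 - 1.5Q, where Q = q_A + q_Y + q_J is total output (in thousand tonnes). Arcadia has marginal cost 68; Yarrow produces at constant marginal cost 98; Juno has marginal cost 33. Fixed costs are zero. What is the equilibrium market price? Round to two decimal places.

Arcadia's profit: π_A = (199 - 1.5Q)q_A - (68q_A). Setting ∂π_A/∂q_A = 0: 131 - 3q_A - (3/2)(q_Y + q_J) = 0.
Yarrow's profit: π_Y = (199 - 1.5Q)q_Y - (98q_Y). Setting ∂π_Y/∂q_Y = 0: 101 - 3q_Y - (3/2)(q_A + q_J) = 0.
Juno's profit: π_J = (199 - 1.5Q)q_J - (33q_J). Setting ∂π_J/∂q_J = 0: 166 - 3q_J - (3/2)(q_A + q_Y) = 0.
Adding the 3 first-order conditions: 398 − 6Q = 0, so Q = 199/3.
Back-substituting: q_A = (131 − 199/2)/(3/2) = 21, q_Y = (101 − 199/2)/(3/2) = 1, q_J = (166 − 199/2)/(3/2) = 133/3.
Total output Q = 199/3, so price P = 199 - (3/2)·(199/3) = 199/2.

99.50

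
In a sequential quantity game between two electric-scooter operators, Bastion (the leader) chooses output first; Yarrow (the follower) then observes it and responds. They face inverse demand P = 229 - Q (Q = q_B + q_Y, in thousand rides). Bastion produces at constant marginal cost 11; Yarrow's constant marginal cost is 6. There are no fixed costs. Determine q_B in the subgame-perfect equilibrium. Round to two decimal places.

Solve by backward induction. Given q_B, the follower Yarrow maximises π_Y = (229 - q_B - q_Y)q_Y - 6q_Y.
Follower FOC: 223 - q_B - 2q_Y = 0, so q_Y(q_B) = (223 - q_B)/2.
Bastion substitutes q_Y(q_B) into its own profit: π_B = q_B(229 - q_B - (223 - q_B)/2) - 11q_B = (235/2 - (1/2)q_B)q_B - 11q_B.
Leader FOC: 213/2 - q_B = 0, so q_B = 213/2.
Then q_Y = (223 - 213/2)/2 = 233/4.

106.50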